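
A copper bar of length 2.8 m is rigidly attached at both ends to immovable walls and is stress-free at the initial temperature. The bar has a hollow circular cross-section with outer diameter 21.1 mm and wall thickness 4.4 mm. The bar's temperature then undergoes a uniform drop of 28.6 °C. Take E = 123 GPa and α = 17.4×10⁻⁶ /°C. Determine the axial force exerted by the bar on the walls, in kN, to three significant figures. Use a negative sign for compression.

14.1 kN

Free thermal expansion αLΔT = 17.4e-6 · 2800 · -28.6 = -1.393 mm.
The walls impose strain ε = −(-1.393)/2800 = 4.9764e-04; σ = Eε = 123000 · 4.9764e-04 = 61.21 MPa.
Wall reaction R = σ·A = 61.21·230.8 = 14130 N = 14.13 kN.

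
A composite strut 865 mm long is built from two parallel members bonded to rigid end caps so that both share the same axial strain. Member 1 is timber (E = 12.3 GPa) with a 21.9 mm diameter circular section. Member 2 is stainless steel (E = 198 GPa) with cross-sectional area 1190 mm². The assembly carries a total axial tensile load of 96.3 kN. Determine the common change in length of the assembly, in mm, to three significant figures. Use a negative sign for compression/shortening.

0.347 mm

A_1 = 376.7 mm².
Equal strain + equilibrium ⇒ each member carries load in proportion to AE: A₁E₁ = 4633000 N, A₂E₂ = 235600000 N, ΣAE = 240300000 N.
δ = PL/ΣAE = 96300·865/240300000 = 0.3467 mm.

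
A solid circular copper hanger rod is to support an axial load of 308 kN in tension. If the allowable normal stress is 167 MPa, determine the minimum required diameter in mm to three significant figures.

48.5 mm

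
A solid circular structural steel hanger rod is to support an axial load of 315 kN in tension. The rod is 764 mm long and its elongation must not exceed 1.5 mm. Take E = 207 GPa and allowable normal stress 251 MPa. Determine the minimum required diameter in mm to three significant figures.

40.0 mm

Required area A ≥ P/σ_allow = 315000/251 = 1255 mm².
For a solid circular section, d ≥ √(4A/π) = 39.97 mm.
Elongation limit: A ≥ PL/(Eδ_allow) = 315000·764/(207000·1.5) = 775.1 mm² ⇒ d ≥ 31.41 mm.
The stress limit governs.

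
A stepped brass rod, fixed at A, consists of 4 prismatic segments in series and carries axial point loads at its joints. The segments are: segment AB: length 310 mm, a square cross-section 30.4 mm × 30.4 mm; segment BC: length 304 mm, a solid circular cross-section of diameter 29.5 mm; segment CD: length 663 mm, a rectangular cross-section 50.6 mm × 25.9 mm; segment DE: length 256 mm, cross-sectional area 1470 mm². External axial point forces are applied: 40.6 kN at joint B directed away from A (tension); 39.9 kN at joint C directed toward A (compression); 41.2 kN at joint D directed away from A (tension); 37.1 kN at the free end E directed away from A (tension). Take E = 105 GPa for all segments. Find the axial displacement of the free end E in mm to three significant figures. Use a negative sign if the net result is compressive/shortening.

0.854 mm

Internal axial forces (sectioning from the free end, tension +): N_DE = 37.1 kN, N_CD = 78.3 kN, N_BC = 38.4 kN, N_AB = 79 kN.
A_AB = 924.2 mm².
A_BC = 683.5 mm².
A_CD = 1311 mm².
δ_AB = 79000·310/(924.2·105000) = 0.2524 mm
δ_BC = 38400·304/(683.5·105000) = 0.1627 mm
δ_CD = 78300·663/(1311·105000) = 0.3773 mm
δ_DE = 37100·256/(1470·105000) = 0.06153 mm
δ = Σδ_i = 0.8538 mm.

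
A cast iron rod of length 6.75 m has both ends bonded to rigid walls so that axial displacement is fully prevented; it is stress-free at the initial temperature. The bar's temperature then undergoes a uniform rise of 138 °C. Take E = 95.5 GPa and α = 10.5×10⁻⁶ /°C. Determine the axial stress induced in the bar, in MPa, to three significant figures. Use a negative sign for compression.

Free thermal expansion αLΔT = 10.5e-6 · 6750 · 138 = 9.781 mm.
The walls impose strain ε = −(9.781)/6750 = -1.4490e-03; σ = Eε = 95500 · -1.4490e-03 = -138.4 MPa.

-138 MPa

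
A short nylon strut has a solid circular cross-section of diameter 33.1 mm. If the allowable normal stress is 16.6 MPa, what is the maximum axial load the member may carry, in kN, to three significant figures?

14.3 kN

A = 860.5 mm².
P_max = σ_allow · A = 16.6 · 860.5 = 14280 N = 14.28 kN.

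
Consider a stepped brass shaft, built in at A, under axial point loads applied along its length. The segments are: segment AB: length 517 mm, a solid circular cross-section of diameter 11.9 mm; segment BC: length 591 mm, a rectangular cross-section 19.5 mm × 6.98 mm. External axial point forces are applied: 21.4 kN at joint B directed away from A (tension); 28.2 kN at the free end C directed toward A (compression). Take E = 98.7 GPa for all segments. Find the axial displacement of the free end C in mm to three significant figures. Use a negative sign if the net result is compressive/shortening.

Internal axial forces (sectioning from the free end, tension +): N_BC = -28.2 kN, N_AB = -6.8 kN.
A_AB = 111.2 mm².
A_BC = 136.1 mm².
δ_AB = -6800·517/(111.2·98700) = -0.3203 mm
δ_BC = -28200·591/(136.1·98700) = -1.241 mm
δ = Σδ_i = -1.561 mm.

-1.56 mm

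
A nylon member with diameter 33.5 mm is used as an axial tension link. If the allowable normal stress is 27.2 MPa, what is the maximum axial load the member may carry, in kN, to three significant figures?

A = 881.4 mm².
P_max = σ_allow · A = 27.2 · 881.4 = 23970 N = 23.97 kN.

24.0 kN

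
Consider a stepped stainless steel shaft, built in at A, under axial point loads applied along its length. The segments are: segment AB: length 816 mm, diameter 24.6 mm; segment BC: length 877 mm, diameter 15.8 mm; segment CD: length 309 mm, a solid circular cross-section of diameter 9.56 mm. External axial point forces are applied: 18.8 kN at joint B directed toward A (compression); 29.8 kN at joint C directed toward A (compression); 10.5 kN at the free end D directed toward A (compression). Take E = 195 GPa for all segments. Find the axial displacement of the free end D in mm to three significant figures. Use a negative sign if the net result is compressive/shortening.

-1.68 mm

Internal axial forces (sectioning from the free end, tension +): N_CD = -10.5 kN, N_BC = -40.3 kN, N_AB = -59.1 kN.
A_AB = 475.3 mm².
A_BC = 196.1 mm².
A_CD = 71.78 mm².
δ_AB = -59100·816/(475.3·195000) = -0.5203 mm
δ_BC = -40300·877/(196.1·195000) = -0.9244 mm
δ_CD = -10500·309/(71.78·195000) = -0.2318 mm
δ = Σδ_i = -1.677 mm.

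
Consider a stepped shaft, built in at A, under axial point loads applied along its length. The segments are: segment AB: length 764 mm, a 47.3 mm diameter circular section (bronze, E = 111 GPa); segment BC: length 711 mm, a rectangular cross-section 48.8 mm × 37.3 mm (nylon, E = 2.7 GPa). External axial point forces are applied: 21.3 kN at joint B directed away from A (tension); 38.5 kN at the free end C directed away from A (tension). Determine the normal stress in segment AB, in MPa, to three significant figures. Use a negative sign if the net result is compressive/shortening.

Internal axial forces (sectioning from the free end, tension +): N_BC = 38.5 kN, N_AB = 59.8 kN.
A_AB = 1757 mm².
σ_AB = N_AB/A_AB = 59800/1757 = 34.03 MPa.

34.0 MPa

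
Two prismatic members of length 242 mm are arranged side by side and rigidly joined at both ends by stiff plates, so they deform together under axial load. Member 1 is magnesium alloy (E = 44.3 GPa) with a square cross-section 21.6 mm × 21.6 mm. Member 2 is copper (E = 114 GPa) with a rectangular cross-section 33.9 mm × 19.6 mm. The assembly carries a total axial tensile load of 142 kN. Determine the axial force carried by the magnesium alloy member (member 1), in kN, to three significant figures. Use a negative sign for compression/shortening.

30.4 kN

A_1 = 466.6 mm².
A_2 = 664.4 mm².
Equal strain + equilibrium ⇒ each member carries load in proportion to AE: A₁E₁ = 20670000 N, A₂E₂ = 75750000 N, ΣAE = 96410000 N.
F₁ = P·A₁E₁/ΣAE = 142000·20670000/96410000 = 30440 N.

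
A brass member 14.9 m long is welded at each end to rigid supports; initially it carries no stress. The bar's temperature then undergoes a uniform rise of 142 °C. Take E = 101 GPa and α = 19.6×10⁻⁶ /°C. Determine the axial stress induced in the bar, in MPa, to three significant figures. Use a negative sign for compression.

-281 MPa

Free thermal expansion αLΔT = 19.6e-6 · 14900 · 142 = 41.47 mm.
The walls impose strain ε = −(41.47)/14900 = -2.7832e-03; σ = Eε = 101000 · -2.7832e-03 = -281.1 MPa.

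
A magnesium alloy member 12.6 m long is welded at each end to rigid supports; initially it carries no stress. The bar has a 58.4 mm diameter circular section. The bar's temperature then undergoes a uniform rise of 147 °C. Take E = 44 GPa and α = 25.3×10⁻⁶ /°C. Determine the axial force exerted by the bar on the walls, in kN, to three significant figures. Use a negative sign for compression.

Free thermal expansion αLΔT = 25.3e-6 · 12600 · 147 = 46.86 mm.
The walls impose strain ε = −(46.86)/12600 = -3.7191e-03; σ = Eε = 44000 · -3.7191e-03 = -163.6 MPa.
Wall reaction R = σ·A = -163.6·2679 = -438300 N = -438.3 kN.

-438 kN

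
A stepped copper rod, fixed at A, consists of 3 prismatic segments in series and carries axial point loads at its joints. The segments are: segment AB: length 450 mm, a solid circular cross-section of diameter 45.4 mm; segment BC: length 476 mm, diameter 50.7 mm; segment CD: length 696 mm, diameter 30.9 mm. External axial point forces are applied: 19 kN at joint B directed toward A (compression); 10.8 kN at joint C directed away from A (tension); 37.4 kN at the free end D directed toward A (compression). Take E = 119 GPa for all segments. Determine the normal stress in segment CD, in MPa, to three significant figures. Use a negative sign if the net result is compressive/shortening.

Internal axial forces (sectioning from the free end, tension +): N_CD = -37.4 kN, N_BC = -26.6 kN, N_AB = -45.6 kN.
A_CD = 749.9 mm².
σ_CD = N_CD/A_CD = -37400/749.9 = -49.87 MPa.

-49.9 MPa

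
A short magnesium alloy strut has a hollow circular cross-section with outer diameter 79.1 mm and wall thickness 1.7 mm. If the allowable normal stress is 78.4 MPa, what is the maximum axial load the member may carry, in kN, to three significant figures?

A = 413.4 mm².
P_max = σ_allow · A = 78.4 · 413.4 = 32410 N = 32.41 kN.

32.4 kN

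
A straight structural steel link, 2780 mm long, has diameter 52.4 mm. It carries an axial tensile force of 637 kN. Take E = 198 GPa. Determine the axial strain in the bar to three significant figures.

0.00149

A = 2157 mm².
σ = N/A = 295.4 MPa; ε = σ/E = 295.4/198000 = 1.492e-03.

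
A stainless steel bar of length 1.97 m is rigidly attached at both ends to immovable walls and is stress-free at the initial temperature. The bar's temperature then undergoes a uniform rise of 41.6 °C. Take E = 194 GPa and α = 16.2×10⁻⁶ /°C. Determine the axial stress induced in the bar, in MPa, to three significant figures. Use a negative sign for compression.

Free thermal expansion αLΔT = 16.2e-6 · 1970 · 41.6 = 1.328 mm.
The walls impose strain ε = −(1.328)/1970 = -6.7392e-04; σ = Eε = 194000 · -6.7392e-04 = -130.7 MPa.

-131 MPa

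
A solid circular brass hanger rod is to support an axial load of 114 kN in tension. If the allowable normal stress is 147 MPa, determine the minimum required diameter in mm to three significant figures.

31.4 mm

Required area A ≥ P/σ_allow = 114000/147 = 775.5 mm².
For a solid circular section, d ≥ √(4A/π) = 31.42 mm.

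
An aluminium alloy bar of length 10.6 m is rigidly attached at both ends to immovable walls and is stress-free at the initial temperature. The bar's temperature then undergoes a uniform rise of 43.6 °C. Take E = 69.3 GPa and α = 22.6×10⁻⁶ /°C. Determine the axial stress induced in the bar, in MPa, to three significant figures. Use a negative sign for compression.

-68.3 MPa

Free thermal expansion αLΔT = 22.6e-6 · 10600 · 43.6 = 10.44 mm.
The walls impose strain ε = −(10.44)/10600 = -9.8536e-04; σ = Eε = 69300 · -9.8536e-04 = -68.29 MPa.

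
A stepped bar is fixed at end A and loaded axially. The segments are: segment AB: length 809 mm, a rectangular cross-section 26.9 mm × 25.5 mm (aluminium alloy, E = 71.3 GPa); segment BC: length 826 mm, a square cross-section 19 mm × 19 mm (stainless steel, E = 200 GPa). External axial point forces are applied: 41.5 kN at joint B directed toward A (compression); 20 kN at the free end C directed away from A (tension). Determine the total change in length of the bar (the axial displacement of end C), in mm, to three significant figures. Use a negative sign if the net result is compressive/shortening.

Internal axial forces (sectioning from the free end, tension +): N_BC = 20 kN, N_AB = -21.5 kN.
A_AB = 685.9 mm².
A_BC = 361 mm².
δ_AB = -21500·809/(685.9·71300) = -0.3556 mm
δ_BC = 20000·826/(361·200000) = 0.2288 mm
δ = Σδ_i = -0.1268 mm.

-0.127 mm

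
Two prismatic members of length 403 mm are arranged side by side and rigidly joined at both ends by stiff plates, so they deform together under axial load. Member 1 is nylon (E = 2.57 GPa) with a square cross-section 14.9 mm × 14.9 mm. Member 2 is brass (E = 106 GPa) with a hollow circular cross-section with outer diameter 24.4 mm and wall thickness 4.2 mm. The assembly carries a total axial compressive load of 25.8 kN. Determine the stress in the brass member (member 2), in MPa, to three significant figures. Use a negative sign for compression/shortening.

A_1 = 222 mm².
A_2 = 266.5 mm².
Equal strain + equilibrium ⇒ each member carries load in proportion to AE: A₁E₁ = 570600 N, A₂E₂ = 28250000 N, ΣAE = 28820000 N.
σ₂ = P·E₂/ΣAE = -25800·106000/28820000 = -94.88 MPa.

-94.9 MPa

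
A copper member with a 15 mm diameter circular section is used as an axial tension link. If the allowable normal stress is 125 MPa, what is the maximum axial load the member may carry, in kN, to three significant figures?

A = 176.7 mm².
P_max = σ_allow · A = 125 · 176.7 = 22090 N = 22.09 kN.

22.1 kN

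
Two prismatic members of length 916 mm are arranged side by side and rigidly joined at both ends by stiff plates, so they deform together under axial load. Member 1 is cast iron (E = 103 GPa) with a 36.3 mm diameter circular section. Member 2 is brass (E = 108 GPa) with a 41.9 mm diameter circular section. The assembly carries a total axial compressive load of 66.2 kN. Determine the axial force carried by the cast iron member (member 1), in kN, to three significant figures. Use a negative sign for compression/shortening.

A_1 = 1035 mm².
A_2 = 1379 mm².
Equal strain + equilibrium ⇒ each member carries load in proportion to AE: A₁E₁ = 106600000 N, A₂E₂ = 148900000 N, ΣAE = 255500000 N.
F₁ = P·A₁E₁/ΣAE = -66200·106600000/255500000 = -27620 N.

-27.6 kN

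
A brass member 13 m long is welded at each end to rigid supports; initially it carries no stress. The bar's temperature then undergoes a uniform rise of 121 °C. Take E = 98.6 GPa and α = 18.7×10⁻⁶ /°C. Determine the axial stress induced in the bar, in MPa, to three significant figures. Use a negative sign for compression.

-223 MPa

Free thermal expansion αLΔT = 18.7e-6 · 13000 · 121 = 29.42 mm.
The walls impose strain ε = −(29.42)/13000 = -2.2627e-03; σ = Eε = 98600 · -2.2627e-03 = -223.1 MPa.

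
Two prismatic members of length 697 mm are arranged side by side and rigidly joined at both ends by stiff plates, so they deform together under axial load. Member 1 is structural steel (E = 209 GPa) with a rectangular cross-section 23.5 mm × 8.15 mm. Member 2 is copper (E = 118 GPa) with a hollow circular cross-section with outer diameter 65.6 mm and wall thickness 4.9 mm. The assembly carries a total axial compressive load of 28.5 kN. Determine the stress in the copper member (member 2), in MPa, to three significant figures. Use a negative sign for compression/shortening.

A_1 = 191.5 mm².
A_2 = 934.4 mm².
Equal strain + equilibrium ⇒ each member carries load in proportion to AE: A₁E₁ = 40030000 N, A₂E₂ = 110300000 N, ΣAE = 150300000 N.
σ₂ = P·E₂/ΣAE = -28500·118000/150300000 = -22.38 MPa.

-22.4 MPa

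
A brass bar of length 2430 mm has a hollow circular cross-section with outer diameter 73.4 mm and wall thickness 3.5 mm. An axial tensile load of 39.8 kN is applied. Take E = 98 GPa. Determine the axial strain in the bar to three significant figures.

A = 768.6 mm².
σ = N/A = 51.78 MPa; ε = σ/E = 51.78/98000 = 5.284e-04.

5.28e-04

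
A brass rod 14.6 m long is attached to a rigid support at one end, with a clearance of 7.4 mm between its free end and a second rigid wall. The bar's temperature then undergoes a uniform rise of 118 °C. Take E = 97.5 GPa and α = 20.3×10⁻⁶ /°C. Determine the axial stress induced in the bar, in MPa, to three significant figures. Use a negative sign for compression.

Free thermal expansion αLΔT = 20.3e-6 · 14600 · 118 = 34.97 mm.
The walls engage after the gap closes; constrained expansion = 34.97 − 7.4 = 27.57 mm.
The walls impose strain ε = −(27.57)/14600 = -1.8886e-03; σ = Eε = 97500 · -1.8886e-03 = -184.1 MPa.

-184 MPa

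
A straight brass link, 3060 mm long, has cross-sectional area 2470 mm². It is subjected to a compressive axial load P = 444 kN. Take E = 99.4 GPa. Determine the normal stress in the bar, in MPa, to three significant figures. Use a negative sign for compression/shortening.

-180 MPa

σ = N/A = -444000/2470 = -179.8 MPa.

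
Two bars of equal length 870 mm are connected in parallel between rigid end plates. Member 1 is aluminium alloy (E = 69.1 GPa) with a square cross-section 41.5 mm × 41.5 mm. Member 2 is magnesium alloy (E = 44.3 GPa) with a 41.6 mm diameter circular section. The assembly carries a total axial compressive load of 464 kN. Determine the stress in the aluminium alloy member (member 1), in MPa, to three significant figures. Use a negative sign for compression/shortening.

A_1 = 1722 mm².
A_2 = 1359 mm².
Equal strain + equilibrium ⇒ each member carries load in proportion to AE: A₁E₁ = 119000000 N, A₂E₂ = 60210000 N, ΣAE = 179200000 N.
σ₁ = P·E₁/ΣAE = -464000·69100/179200000 = -178.9 MPa.

-179 MPa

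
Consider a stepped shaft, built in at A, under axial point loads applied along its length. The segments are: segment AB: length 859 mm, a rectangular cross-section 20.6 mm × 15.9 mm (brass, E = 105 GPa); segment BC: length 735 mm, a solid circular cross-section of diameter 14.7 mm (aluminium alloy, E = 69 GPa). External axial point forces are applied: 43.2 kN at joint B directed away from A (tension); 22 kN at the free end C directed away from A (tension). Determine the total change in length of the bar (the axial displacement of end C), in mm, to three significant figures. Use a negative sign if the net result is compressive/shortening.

Internal axial forces (sectioning from the free end, tension +): N_BC = 22 kN, N_AB = 65.2 kN.
A_AB = 327.5 mm².
A_BC = 169.7 mm².
δ_AB = 65200·859/(327.5·105000) = 1.628 mm
δ_BC = 22000·735/(169.7·69000) = 1.381 mm
δ = Σδ_i = 3.009 mm.

3.01 mm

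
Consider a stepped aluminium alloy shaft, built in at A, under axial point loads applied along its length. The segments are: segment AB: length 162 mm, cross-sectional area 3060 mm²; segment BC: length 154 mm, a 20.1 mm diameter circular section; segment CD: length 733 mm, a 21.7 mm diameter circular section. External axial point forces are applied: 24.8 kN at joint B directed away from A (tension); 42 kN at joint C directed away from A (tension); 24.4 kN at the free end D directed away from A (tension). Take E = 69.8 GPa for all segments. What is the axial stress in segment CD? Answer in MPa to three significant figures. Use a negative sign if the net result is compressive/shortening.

66.0 MPa

Internal axial forces (sectioning from the free end, tension +): N_CD = 24.4 kN, N_BC = 66.4 kN, N_AB = 91.2 kN.
A_CD = 369.8 mm².
σ_CD = N_CD/A_CD = 24400/369.8 = 65.98 MPa.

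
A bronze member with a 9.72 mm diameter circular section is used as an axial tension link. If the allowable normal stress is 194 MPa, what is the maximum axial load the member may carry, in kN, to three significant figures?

14.4 kN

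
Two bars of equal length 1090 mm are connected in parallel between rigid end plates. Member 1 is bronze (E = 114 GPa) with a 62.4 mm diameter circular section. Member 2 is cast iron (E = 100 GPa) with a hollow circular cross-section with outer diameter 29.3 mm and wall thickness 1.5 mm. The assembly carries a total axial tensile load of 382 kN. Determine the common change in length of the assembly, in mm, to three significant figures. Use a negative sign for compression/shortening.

1.15 mm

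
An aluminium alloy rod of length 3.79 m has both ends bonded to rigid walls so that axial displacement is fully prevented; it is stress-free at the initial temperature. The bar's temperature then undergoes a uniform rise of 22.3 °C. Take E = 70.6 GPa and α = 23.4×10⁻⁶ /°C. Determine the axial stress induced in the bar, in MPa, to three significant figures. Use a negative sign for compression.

-36.8 MPa

Free thermal expansion αLΔT = 23.4e-6 · 3790 · 22.3 = 1.978 mm.
The walls impose strain ε = −(1.978)/3790 = -5.2182e-04; σ = Eε = 70600 · -5.2182e-04 = -36.84 MPa.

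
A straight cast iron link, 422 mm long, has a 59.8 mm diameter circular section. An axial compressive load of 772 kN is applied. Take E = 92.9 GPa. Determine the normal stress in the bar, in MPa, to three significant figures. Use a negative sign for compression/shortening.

-275 MPa

A = 2809 mm².
σ = N/A = -772000/2809 = -274.9 MPa.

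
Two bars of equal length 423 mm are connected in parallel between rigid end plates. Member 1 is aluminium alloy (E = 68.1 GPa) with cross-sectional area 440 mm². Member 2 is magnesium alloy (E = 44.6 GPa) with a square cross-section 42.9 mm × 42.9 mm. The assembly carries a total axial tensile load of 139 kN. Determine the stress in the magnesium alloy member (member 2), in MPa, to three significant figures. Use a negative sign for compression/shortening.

55.3 MPa

A_2 = 1840 mm².
Equal strain + equilibrium ⇒ each member carries load in proportion to AE: A₁E₁ = 29960000 N, A₂E₂ = 82080000 N, ΣAE = 112000000 N.
σ₂ = P·E₂/ΣAE = 139000·44600/112000000 = 55.33 MPa.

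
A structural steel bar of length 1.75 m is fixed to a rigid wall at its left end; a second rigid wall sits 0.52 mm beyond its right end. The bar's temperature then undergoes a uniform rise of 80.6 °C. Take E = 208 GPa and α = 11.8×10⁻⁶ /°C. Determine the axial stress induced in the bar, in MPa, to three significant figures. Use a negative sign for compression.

-136 MPa

Free thermal expansion αLΔT = 11.8e-6 · 1750 · 80.6 = 1.664 mm.
The walls engage after the gap closes; constrained expansion = 1.664 − 0.52 = 1.144 mm.
The walls impose strain ε = −(1.144)/1750 = -6.5394e-04; σ = Eε = 208000 · -6.5394e-04 = -136 MPa.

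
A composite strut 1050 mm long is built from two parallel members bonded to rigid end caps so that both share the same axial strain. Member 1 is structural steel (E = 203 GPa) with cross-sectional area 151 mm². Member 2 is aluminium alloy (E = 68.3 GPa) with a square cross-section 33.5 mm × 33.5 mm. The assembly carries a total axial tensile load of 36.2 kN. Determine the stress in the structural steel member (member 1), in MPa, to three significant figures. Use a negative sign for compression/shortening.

68.5 MPa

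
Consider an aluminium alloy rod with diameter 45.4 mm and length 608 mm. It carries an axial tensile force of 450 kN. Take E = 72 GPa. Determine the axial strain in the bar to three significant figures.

0.00386

A = 1619 mm².
σ = N/A = 278 MPa; ε = σ/E = 278/72000 = 3.861e-03.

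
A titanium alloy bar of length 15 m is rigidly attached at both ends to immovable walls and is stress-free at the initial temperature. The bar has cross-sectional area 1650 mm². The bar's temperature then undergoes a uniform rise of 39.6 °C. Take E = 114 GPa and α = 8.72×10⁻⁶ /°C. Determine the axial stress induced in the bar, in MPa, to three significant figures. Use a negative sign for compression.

-39.4 MPa

Free thermal expansion αLΔT = 8.72e-6 · 15000 · 39.6 = 5.18 mm.
The walls impose strain ε = −(5.18)/15000 = -3.4531e-04; σ = Eε = 114000 · -3.4531e-04 = -39.37 MPa.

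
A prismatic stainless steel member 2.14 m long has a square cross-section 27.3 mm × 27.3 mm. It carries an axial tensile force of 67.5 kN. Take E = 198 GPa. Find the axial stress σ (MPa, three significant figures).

A = 745.3 mm².
σ = N/A = 67500/745.3 = 90.57 MPa.

90.6 MPa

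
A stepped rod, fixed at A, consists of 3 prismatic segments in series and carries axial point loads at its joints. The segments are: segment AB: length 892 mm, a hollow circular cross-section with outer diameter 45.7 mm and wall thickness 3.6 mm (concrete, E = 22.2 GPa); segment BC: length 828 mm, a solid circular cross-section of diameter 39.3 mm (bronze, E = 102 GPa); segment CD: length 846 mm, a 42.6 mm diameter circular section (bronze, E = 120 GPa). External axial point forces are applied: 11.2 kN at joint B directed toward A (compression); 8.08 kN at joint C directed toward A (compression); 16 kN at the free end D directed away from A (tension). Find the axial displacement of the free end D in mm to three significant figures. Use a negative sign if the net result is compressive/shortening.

-0.145 mm

Internal axial forces (sectioning from the free end, tension +): N_CD = 16 kN, N_BC = 7.92 kN, N_AB = -3.28 kN.
A_AB = 476.1 mm².
A_BC = 1213 mm².
A_CD = 1425 mm².
δ_AB = -3280·892/(476.1·22200) = -0.2768 mm
δ_BC = 7920·828/(1213·102000) = 0.053 mm
δ_CD = 16000·846/(1425·120000) = 0.07914 mm
δ = Σδ_i = -0.1446 mm.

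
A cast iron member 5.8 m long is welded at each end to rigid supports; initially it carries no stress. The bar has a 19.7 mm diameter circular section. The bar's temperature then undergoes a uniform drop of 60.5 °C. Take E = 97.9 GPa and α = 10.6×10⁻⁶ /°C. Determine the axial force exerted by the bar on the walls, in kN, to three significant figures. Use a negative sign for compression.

Free thermal expansion αLΔT = 10.6e-6 · 5800 · -60.5 = -3.72 mm.
The walls impose strain ε = −(-3.72)/5800 = 6.4130e-04; σ = Eε = 97900 · 6.4130e-04 = 62.78 MPa.
Wall reaction R = σ·A = 62.78·304.8 = 19140 N = 19.14 kN.

19.1 kN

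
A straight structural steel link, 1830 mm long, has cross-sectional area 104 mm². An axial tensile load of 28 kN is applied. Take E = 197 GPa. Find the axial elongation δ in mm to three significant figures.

2.50 mm

δ_mech = NL/(AE) = 28000·1830/(104·197000) = 2.501 mm.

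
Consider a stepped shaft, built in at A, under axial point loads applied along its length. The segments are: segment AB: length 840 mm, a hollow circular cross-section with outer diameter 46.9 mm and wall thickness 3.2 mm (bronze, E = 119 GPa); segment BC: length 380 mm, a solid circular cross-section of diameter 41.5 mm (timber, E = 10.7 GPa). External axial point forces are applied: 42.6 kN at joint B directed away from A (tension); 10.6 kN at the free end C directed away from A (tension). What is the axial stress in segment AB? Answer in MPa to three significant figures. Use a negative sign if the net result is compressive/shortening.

Internal axial forces (sectioning from the free end, tension +): N_BC = 10.6 kN, N_AB = 53.2 kN.
A_AB = 439.3 mm².
σ_AB = N_AB/A_AB = 53200/439.3 = 121.1 MPa.

121 MPa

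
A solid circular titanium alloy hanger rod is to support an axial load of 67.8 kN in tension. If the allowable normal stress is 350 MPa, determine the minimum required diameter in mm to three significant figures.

15.7 mm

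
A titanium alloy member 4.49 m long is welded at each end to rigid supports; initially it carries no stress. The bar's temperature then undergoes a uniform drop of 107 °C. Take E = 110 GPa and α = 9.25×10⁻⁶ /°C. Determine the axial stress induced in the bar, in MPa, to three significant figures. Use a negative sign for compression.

109 MPa

Free thermal expansion αLΔT = 9.25e-6 · 4490 · -107 = -4.444 mm.
The walls impose strain ε = −(-4.444)/4490 = 9.8975e-04; σ = Eε = 110000 · 9.8975e-04 = 108.9 MPa.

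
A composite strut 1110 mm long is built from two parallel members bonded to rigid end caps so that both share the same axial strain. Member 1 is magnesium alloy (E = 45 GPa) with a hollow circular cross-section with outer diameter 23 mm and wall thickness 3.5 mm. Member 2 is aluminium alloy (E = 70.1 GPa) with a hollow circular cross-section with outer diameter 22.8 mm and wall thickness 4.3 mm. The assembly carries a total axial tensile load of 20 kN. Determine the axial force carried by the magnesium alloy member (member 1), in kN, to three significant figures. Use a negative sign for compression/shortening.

7.10 kN

A_1 = 214.4 mm².
A_2 = 249.9 mm².
Equal strain + equilibrium ⇒ each member carries load in proportion to AE: A₁E₁ = 9649000 N, A₂E₂ = 17520000 N, ΣAE = 27170000 N.
F₁ = P·A₁E₁/ΣAE = 20000·9649000/27170000 = 7103 N.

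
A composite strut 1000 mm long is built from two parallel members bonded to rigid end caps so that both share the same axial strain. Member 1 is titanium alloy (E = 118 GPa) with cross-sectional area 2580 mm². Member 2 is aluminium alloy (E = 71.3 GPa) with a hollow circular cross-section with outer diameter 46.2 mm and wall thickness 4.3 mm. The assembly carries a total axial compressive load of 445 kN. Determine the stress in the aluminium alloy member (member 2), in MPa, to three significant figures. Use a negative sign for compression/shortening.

-92.0 MPa

A_2 = 566 mm².
Equal strain + equilibrium ⇒ each member carries load in proportion to AE: A₁E₁ = 304400000 N, A₂E₂ = 40360000 N, ΣAE = 344800000 N.
σ₂ = P·E₂/ΣAE = -445000·71300/344800000 = -92.02 MPa.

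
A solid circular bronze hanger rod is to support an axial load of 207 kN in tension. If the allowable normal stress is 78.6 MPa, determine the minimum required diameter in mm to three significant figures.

Required area A ≥ P/σ_allow = 207000/78.6 = 2634 mm².
For a solid circular section, d ≥ √(4A/π) = 57.91 mm.

57.9 mm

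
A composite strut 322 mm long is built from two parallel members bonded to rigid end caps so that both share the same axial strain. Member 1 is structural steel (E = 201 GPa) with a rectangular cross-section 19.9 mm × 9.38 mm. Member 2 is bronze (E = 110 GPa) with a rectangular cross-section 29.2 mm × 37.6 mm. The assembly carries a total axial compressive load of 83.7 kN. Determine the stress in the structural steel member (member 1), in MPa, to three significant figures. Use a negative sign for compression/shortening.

A_1 = 186.7 mm².
A_2 = 1098 mm².
Equal strain + equilibrium ⇒ each member carries load in proportion to AE: A₁E₁ = 37520000 N, A₂E₂ = 120800000 N, ΣAE = 158300000 N.
σ₁ = P·E₁/ΣAE = -83700·201000/158300000 = -106.3 MPa.

-106 MPa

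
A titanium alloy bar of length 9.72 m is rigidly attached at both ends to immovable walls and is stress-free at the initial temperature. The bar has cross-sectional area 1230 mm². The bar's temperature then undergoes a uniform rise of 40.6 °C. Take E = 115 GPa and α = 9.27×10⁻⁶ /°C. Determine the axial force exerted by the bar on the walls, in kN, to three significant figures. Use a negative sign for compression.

Free thermal expansion αLΔT = 9.27e-6 · 9720 · 40.6 = 3.658 mm.
The walls impose strain ε = −(3.658)/9720 = -3.7636e-04; σ = Eε = 115000 · -3.7636e-04 = -43.28 MPa.
Wall reaction R = σ·A = -43.28·1230 = -53240 N = -53.24 kN.

-53.2 kN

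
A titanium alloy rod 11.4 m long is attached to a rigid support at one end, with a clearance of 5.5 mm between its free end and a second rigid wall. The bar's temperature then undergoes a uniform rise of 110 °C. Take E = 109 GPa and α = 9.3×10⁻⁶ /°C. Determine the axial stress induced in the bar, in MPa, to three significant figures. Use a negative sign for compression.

Free thermal expansion αLΔT = 9.3e-6 · 11400 · 110 = 11.66 mm.
The walls engage after the gap closes; constrained expansion = 11.66 − 5.5 = 6.162 mm.
The walls impose strain ε = −(6.162)/11400 = -5.4054e-04; σ = Eε = 109000 · -5.4054e-04 = -58.92 MPa.

-58.9 MPa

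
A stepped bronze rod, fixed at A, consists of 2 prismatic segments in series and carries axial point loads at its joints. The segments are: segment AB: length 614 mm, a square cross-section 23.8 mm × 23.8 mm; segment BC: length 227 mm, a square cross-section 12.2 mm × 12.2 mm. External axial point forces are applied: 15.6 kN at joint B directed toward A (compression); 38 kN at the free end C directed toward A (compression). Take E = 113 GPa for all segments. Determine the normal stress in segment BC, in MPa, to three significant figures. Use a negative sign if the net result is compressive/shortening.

-255 MPa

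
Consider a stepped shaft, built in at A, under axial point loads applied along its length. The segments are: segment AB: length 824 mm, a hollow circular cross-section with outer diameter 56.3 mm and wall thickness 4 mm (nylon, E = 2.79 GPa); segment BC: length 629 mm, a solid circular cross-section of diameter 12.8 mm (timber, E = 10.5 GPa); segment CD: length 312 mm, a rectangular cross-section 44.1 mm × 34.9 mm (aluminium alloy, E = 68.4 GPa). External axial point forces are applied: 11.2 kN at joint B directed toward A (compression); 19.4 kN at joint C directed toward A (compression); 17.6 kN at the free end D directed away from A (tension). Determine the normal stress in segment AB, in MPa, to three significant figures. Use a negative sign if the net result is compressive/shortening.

-19.8 MPa

Internal axial forces (sectioning from the free end, tension +): N_CD = 17.6 kN, N_BC = -1.8 kN, N_AB = -13 kN.
A_AB = 657.2 mm².
σ_AB = N_AB/A_AB = -13000/657.2 = -19.78 MPa.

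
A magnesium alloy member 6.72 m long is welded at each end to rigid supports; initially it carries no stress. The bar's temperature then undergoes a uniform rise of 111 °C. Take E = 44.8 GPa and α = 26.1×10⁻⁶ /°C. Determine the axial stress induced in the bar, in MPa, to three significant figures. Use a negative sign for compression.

-130 MPa

Free thermal expansion αLΔT = 26.1e-6 · 6720 · 111 = 19.47 mm.
The walls impose strain ε = −(19.47)/6720 = -2.8971e-03; σ = Eε = 44800 · -2.8971e-03 = -129.8 MPa.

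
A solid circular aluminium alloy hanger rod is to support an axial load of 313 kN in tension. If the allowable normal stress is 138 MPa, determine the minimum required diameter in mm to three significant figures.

53.7 mm

Required area A ≥ P/σ_allow = 313000/138 = 2268 mm².
For a solid circular section, d ≥ √(4A/π) = 53.74 mm.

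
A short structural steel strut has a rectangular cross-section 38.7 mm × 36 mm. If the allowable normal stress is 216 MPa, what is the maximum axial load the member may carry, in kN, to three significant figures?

301 kN

A = 1393 mm².
P_max = σ_allow · A = 216 · 1393 = 300900 N = 300.9 kN.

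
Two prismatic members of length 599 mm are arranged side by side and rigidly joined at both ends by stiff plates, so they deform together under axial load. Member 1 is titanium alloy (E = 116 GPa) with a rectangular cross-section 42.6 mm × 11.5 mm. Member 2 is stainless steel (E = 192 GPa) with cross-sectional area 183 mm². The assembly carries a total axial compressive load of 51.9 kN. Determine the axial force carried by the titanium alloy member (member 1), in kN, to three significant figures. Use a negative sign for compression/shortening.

-32.1 kN

A_1 = 489.9 mm².
Equal strain + equilibrium ⇒ each member carries load in proportion to AE: A₁E₁ = 56830000 N, A₂E₂ = 35140000 N, ΣAE = 91960000 N.
F₁ = P·A₁E₁/ΣAE = -51900·56830000/91960000 = -32070 N.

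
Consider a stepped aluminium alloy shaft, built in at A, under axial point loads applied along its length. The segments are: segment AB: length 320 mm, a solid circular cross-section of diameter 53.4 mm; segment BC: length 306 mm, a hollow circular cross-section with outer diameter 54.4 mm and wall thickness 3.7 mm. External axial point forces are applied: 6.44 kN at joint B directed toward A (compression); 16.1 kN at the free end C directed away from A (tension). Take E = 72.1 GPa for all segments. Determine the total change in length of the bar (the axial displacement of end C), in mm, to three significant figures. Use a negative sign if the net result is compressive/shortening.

0.135 mm

Internal axial forces (sectioning from the free end, tension +): N_BC = 16.1 kN, N_AB = 9.66 kN.
A_AB = 2240 mm².
A_BC = 589.3 mm².
δ_AB = 9660·320/(2240·72100) = 0.01914 mm
δ_BC = 16100·306/(589.3·72100) = 0.1159 mm
δ = Σδ_i = 0.1351 mm.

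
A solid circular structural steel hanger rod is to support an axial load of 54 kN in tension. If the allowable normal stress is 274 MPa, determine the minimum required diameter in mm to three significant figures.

15.8 mm

Required area A ≥ P/σ_allow = 54000/274 = 197.1 mm².
For a solid circular section, d ≥ √(4A/π) = 15.84 mm.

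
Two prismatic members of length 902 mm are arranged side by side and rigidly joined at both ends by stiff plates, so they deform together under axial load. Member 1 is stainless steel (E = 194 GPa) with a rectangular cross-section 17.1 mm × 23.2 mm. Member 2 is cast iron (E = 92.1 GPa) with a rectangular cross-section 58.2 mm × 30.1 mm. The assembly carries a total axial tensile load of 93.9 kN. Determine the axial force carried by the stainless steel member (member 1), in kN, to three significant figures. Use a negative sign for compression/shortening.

30.3 kN

A_1 = 396.7 mm².
A_2 = 1752 mm².
Equal strain + equilibrium ⇒ each member carries load in proportion to AE: A₁E₁ = 76960000 N, A₂E₂ = 161300000 N, ΣAE = 238300000 N.
F₁ = P·A₁E₁/ΣAE = 93900·76960000/238300000 = 30330 N.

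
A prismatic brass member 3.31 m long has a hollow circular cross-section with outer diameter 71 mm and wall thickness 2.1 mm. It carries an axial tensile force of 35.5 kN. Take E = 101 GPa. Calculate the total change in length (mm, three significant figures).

2.56 mm

A = 454.6 mm².
δ_mech = NL/(AE) = 35500·3310/(454.6·101000) = 2.559 mm.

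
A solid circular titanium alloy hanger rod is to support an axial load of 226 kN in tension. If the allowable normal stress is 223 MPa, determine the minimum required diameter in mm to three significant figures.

Required area A ≥ P/σ_allow = 226000/223 = 1013 mm².
For a solid circular section, d ≥ √(4A/π) = 35.92 mm.

35.9 mm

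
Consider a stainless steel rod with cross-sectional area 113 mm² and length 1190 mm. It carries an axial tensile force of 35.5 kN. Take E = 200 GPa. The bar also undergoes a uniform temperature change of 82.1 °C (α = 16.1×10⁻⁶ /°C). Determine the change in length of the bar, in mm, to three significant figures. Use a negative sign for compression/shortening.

3.44 mm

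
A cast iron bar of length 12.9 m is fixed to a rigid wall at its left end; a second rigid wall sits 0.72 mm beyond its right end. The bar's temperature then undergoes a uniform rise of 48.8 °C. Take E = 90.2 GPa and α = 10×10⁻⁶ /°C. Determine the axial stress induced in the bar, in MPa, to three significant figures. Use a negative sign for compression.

-39.0 MPa

Free thermal expansion αLΔT = 10e-6 · 12900 · 48.8 = 6.295 mm.
The walls engage after the gap closes; constrained expansion = 6.295 − 0.72 = 5.575 mm.
The walls impose strain ε = −(5.575)/12900 = -4.3219e-04; σ = Eε = 90200 · -4.3219e-04 = -38.98 MPa.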